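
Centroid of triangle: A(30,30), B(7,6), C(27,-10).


Gx = (30+7+27)/3 = 64/3 = 21.3333
Gy = (30+6- 10)/3 = 26/3 = 8.6667

G = (21.3333, 8.6667)


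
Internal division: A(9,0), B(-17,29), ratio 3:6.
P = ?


Px = (3*(-17) + 6*9)/9 = 3/9 = 0.3333
Py = (3*29 + 6*0)/9 = 87/9 = 9.6667

P = (0.3333, 9.6667)


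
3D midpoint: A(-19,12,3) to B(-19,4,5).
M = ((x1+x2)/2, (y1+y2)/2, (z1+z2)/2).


Mx = (-19- 19)/2 = -19.0000
My = (12+4)/2 = 8.0000
Mz = (3+5)/2 = 4.0000

M = (-19.0000, 8.0000, 4.0000)


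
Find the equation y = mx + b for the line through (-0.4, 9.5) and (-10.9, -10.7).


m = (-20.2)/(-10.5) = 1.9238
b = y1 - m*x1 = 9.5 - (-20.2*(-0.4))/(-10.5) = 9.5 + 0.7695 = 10.2695

y = 1.9238x + 10.2695


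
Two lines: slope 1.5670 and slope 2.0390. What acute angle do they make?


m1-m2 = -0.472
1+m1*m2 = 4.195113
tan(theta) = |-0.472/4.195113| = 0.112512
theta = arctan(|-0.472/4.195113|) = 6.4195 degrees (acute angle)

6.4195 degrees


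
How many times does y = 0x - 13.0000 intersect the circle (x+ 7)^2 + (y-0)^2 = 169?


Substitute y = 0x - 13.0000: (x+ 7)^2 + (0x- 13.0000-0)^2 = 169
Expand to Ax^2 + Bx + C = 0, where b-k = -13
A = 1+m^2 = 1
B = 2(m(b-k) - h) = 2(0*(-13) + 7) = 14
C = h^2 + (b-k)^2 - r^2 = 49 + 169 - 169 = 49
disc = B^2-4AC = 196.0000 - 196.0000 = 0
disc = 0

1 intersection point (tangent)


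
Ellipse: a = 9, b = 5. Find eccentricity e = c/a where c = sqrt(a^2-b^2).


c = sqrt(81-25) = sqrt(56) = 7.4833
e = c/a = sqrt(56)/9 = 0.8315

e = 0.8315


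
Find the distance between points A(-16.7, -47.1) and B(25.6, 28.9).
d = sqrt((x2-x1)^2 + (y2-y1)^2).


dx = 25.6 + 16.7 = 42.3
dy = 28.9 + 47.1 = 76.0
d = sqrt(1789.29 + 5776.0) = sqrt(7565.29) = 86.9787

86.9787


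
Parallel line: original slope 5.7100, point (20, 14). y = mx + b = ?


Parallel lines have equal slopes.
m2 = 5.7100
b2 = 14 - 5.7100*20 = -100.2000

y = 5.7100x - 100.2000


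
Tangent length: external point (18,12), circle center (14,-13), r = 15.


d = sqrt((18-14)^2 + (12+ 13)^2) = sqrt(16+625) = 25.3180
L = sqrt(641.0000 - 225) = sqrt(416.0000) = 20.3961

20.3961


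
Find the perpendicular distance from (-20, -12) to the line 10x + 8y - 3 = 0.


|10*(-20) + 8*(-12) - 3| = |-299| = 299
sqrt(100 + 64) = sqrt(164) = 12.8062
d = 299/sqrt(164) = 23.3480

23.3480


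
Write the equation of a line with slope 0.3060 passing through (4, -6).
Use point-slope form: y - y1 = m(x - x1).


y + 6 = 0.3060(x - 4)
y = 0.3060x - 6 - 0.3060*4
y = 0.3060x - 7.2240

y = 0.3060x - 7.2240


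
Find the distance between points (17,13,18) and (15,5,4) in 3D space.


dx=-2, dy=-8, dz=-14
d = sqrt(4+64+196) = sqrt(264) = 16.2481

16.2481


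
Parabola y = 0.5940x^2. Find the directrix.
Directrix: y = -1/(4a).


a = 0.5940
1/(4a) = 0.4209
directrix: y = -0.4209 = -0.4209

y = -0.4209


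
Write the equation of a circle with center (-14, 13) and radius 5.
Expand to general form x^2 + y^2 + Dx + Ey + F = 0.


(x+ 14)^2 + (y-13)^2 = 5^2
D = -2h = 28, E = -2k = -26
F = h^2+k^2-r^2 = 196+169-25 = 340

x^2 + y^2 + 28x - 26y + 340 = 0


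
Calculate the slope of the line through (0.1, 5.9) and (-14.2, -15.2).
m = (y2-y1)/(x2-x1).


dy = -15.2 - 5.9 = -21.1
dx = -14.2 - 0.1 = -14.3
m = -21.1/(-14.3) = 1.4755

m = 1.4755


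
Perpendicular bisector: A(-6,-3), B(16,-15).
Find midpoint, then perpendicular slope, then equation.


Midpoint = (5, -9)
Slope of AB = dy/dx = -12/22 = -0.5455
Perp slope = -dx/dy = 22/12 = 1.8333
b = My - (perp slope)*Mx = -9 + (22*5)/(-12) = -9 - 9.1667 = -18.1667

y = 1.8333x - 18.1667


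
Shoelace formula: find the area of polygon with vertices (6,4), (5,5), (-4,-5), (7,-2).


sum(xi*y_{i+1}) = 6*5 + 5*(-5) - 4*(-2) + 7*4 = 41
sum(yi*x_{i+1}) = 4*5 + 5*(-4) - 5*7 - 2*6 = -47
Area = |41 + 47|/2 = 88/2 = 44.0000

44.0000 sq units


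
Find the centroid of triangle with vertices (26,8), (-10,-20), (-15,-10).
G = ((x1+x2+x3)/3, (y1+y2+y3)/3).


Gx = (26- 10- 15)/3 = 1/3 = 0.3333
Gy = (8- 20- 10)/3 = -22/3 = -7.3333

G = (0.3333, -7.3333)


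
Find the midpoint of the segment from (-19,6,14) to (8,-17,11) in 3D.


Mx = (-19+8)/2 = -5.5000
My = (6- 17)/2 = -5.5000
Mz = (14+11)/2 = 12.5000

M = (-5.5000, -5.5000, 12.5000)


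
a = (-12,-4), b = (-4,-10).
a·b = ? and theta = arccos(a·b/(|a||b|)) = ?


a·b = -12*(-4) - 4*(-10) = 48 + 40 = 88
|a| = sqrt(144+16) = 12.6491
|b| = sqrt(16+100) = 10.7703
cos(theta) = 88/(sqrt(160)*sqrt(116)) = 88/sqrt(18560) = 0.645942
theta = arccos(88/sqrt(18560)) = 49.7636 degrees

a·b = 88, theta = 49.7636 deg


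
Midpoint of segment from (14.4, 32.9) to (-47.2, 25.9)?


Mx = (14.4 - 47.2)/2 = -32.8/2 = -16.4000
My = (32.9 + 25.9)/2 = 58.8/2 = 29.4000

(-16.4000, 29.4000)


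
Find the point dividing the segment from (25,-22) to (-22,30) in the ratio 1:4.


Px = (1*(-22) + 4*25)/5 = 78/5 = 15.6000
Py = (1*30 + 4*(-22))/5 = -58/5 = -11.6000

P = (15.6000, -11.6000)


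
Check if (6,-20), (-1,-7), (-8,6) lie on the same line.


6*(-7-6) - 1*(6+ 20) - 8*(-20+ 7)
= -78 - 26 + 104 = 0

Yes, collinear (determinant = 0)


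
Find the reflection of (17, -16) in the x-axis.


Reflection rule for x-axis: (x, -y)
(17, -16) -> (17, 16)

(17, 16)


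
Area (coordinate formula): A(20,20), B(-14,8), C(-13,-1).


20*(8+ 1) = 180
-14*(-1-20) = 294
-13*(20-8) = -156
sum = 318
Area = |318|/2 = 159.0000

159.0000 sq units


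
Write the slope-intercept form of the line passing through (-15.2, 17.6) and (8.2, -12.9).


m = (-30.5)/(23.4) = -1.3034
b = y1 - m*x1 = 17.6 - (-30.5*(-15.2))/(23.4) = 17.6 - 19.8120 = -2.2120

y = -1.3034x - 2.2120


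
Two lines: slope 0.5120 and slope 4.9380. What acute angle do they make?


m1-m2 = -4.426
1+m1*m2 = 3.528256
tan(theta) = |-4.426/3.528256| = 1.254444
theta = arctan(|-4.426/3.528256|) = 51.4393 degrees (acute angle)

51.4393 degrees


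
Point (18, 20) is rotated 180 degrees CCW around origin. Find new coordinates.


cos(180) = -1, sin(180) = 0
x' = 18*(-1) - 20*0 = -18
y' = 18*0 + 20*(-1) = -20

(-18, -20)


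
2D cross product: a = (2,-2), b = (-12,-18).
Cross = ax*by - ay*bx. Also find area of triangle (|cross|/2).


cross = 2*(-18) + 2*(-12) = -36 - 24 = -60
Triangle area = |-60|/2 = 60/2 = 30.0000

cross = -60, triangle area = 30.0000


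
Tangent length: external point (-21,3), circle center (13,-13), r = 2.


d = sqrt((-21-13)^2 + (3+ 13)^2) = sqrt(1156+256) = 37.5766
L = sqrt(1412.0000 - 4) = sqrt(1408.0000) = 37.5233

37.5233


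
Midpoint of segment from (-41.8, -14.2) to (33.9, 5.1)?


Mx = (-41.8 + 33.9)/2 = -7.9/2 = -3.9500
My = (-14.2 + 5.1)/2 = -9.1/2 = -4.5500

(-3.9500, -4.5500)


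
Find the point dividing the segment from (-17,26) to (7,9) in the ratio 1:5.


Px = (1*7 + 5*(-17))/6 = -78/6 = -13.0000
Py = (1*9 + 5*26)/6 = 139/6 = 23.1667

P = (-13.0000, 23.1667)


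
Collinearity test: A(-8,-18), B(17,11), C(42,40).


-8*(11-40) + 17*(40+ 18) + 42*(-18-11)
= 232 + 986 - 1218 = 0

Yes, collinear (determinant = 0)


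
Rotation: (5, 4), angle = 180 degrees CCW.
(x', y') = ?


cos(180) = -1, sin(180) = 0
x' = 5*(-1) - 4*0 = -5
y' = 5*0 + 4*(-1) = -4

(-5, -4)


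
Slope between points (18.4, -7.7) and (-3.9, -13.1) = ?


dy = -13.1 + 7.7 = -5.4
dx = -3.9 - 18.4 = -22.3
m = -5.4/(-22.3) = 0.2422

m = 0.2422


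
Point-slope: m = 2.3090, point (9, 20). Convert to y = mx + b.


y - 20 = 2.3090(x - 9)
y = 2.3090x + 20 - 2.3090*9
y = 2.3090x - 0.7810

y = 2.3090x - 0.7810


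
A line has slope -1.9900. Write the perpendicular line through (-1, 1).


Perpendicular slope = -1/m1 = -1/(-1.9900) = 0.5025
b2 = y0 - m2*x0 = 1 - 1/(-1.9900) = 1 + 0.5025 = 1.5025

y = 0.5025x + 1.5025


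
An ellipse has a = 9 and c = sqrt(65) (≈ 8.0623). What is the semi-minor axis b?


b^2 = 9^2 - (sqrt(65))^2 = 81 - 65 = 16
b = sqrt(16) = 4

b = 4


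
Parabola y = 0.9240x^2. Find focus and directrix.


a = 0.9240
1/(4a) = 0.2706
Focus = (0, 0.2706)
Directrix: y = -0.2706

Focus = (0, 0.2706), Directrix: y = -0.2706


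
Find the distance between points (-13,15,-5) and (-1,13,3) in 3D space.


dx=12, dy=-2, dz=8
d = sqrt(144+4+64) = sqrt(212) = 14.5602

14.5602


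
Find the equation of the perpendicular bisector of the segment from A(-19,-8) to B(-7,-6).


Midpoint = (-13, -7)
Slope of AB = dy/dx = 2/12 = 0.1667
Perp slope = -dx/dy = -12/2 = -6.0000
b = My - (perp slope)*Mx = -7 + (12*(-13))/2 = -7 - 78.0000 = -85.0000

y = -6.0000x - 85.0000


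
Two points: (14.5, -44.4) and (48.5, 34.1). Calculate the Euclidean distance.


dx = 48.5 - 14.5 = 34.0
dy = 34.1 + 44.4 = 78.5
d = sqrt(1156.0 + 6162.25) = sqrt(7318.25) = 85.5468

85.5468


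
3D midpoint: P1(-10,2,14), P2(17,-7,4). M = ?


Mx = (-10+17)/2 = 3.5000
My = (2- 7)/2 = -2.5000
Mz = (14+4)/2 = 9.0000

M = (3.5000, -2.5000, 9.0000)


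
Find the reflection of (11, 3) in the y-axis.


Reflection rule for y-axis: (-x, y)
(11, 3) -> (-11, 3)

(-11, 3)


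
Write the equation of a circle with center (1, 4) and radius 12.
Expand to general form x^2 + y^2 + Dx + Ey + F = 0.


(x-1)^2 + (y-4)^2 = 12^2
D = -2h = -2, E = -2k = -8
F = h^2+k^2-r^2 = 1+16-144 = -127

x^2 + y^2 - 2x - 8y - 127 = 0


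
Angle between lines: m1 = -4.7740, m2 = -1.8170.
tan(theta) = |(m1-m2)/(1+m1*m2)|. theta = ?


m1-m2 = -2.957
1+m1*m2 = 9.674358
tan(theta) = |-2.957/9.674358| = 0.305653
theta = arctan(|-2.957/9.674358|) = 16.9959 degrees (acute angle)

16.9959 degrees


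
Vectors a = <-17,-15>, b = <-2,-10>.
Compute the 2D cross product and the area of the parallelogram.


cross = -17*(-10) + 15*(-2) = 170 - 30 = 140
Parallelogram area = |140| = 140

cross = 140, parallelogram area = 140


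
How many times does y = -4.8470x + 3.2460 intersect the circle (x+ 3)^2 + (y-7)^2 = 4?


Substitute y = -4.8470x + 3.2460: (x+ 3)^2 + (-4.8470x+3.2460-7)^2 = 4
Expand to Ax^2 + Bx + C = 0, where b-k = -3.754
A = 1+m^2 = 24.493409
B = 2(m(b-k) - h) = 2(-4.8470*(-3.754) + 3) = 42.391276
C = h^2 + (b-k)^2 - r^2 = 9 + 14.092516 - 4 = 19.092516
disc = B^2-4AC = 1797.0203 - 1870.5632 = -73.5429
disc < 0

0 intersection points


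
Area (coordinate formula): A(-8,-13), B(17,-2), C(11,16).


-8*(-2-16) = 144
17*(16+ 13) = 493
11*(-13+ 2) = -121
sum = 516
Area = |516|/2 = 258.0000

258.0000 sq units


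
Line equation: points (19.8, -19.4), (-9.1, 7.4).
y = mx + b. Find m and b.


m = (26.8)/(-28.9) = -0.9273
b = y1 - m*x1 = -19.4 - (26.8*19.8)/(-28.9) = -19.4 + 18.3612 = -1.0388

y = -0.9273x - 1.0388


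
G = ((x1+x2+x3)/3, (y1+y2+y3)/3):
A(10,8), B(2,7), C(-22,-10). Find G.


Gx = (10+2- 22)/3 = -10/3 = -3.3333
Gy = (8+7- 10)/3 = 5/3 = 1.6667

G = (-3.3333, 1.6667)


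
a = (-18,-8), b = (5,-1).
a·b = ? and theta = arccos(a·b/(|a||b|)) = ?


a·b = -18*5 - 8*(-1) = -90 + 8 = -82
|a| = sqrt(324+64) = 19.6977
|b| = sqrt(25+1) = 5.0990
cos(theta) = -82/(sqrt(388)*sqrt(26)) = -82/sqrt(10088) = -0.816416
theta = arccos(-82/sqrt(10088)) = 144.7276 degrees

a·b = -82, theta = 144.7276 deg


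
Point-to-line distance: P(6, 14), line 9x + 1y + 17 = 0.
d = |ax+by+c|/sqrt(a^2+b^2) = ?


|9*6 + 1*14 + 17| = |85| = 85
sqrt(81 + 1) = sqrt(82) = 9.0554
d = 85/sqrt(82) = 9.3867

9.3867


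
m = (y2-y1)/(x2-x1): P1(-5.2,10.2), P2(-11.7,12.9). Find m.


dy = 12.9 - 10.2 = 2.7
dx = -11.7 + 5.2 = -6.5
m = 2.7/(-6.5) = -0.4154

m = -0.4154


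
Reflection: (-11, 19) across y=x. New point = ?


Reflection rule for y=x: (y, x)
(-11, 19) -> (19, -11)

(19, -11)


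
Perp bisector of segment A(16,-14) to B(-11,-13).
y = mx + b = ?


Midpoint = (2.5, -13.5)
Slope of AB = dy/dx = 1/(-27) = -0.0370
Perp slope = -dx/dy = 27/1 = 27.0000
b = My - (perp slope)*Mx = -13.5 + (-27*2.5)/1 = -13.5 - 67.5000 = -81.0000

y = 27.0000x - 81.0000


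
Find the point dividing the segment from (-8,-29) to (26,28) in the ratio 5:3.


Px = (5*26 + 3*(-8))/8 = 106/8 = 13.2500
Py = (5*28 + 3*(-29))/8 = 53/8 = 6.6250

P = (13.2500, 6.6250)


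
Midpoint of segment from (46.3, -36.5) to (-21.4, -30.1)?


Mx = (46.3 - 21.4)/2 = 24.9/2 = 12.4500
My = (-36.5 - 30.1)/2 = -66.6/2 = -33.3000

(12.4500, -33.3000)


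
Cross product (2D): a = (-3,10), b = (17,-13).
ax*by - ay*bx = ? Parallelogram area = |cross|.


cross = -3*(-13) - 10*17 = 39 - 170 = -131
Parallelogram area = |-131| = 131

cross = -131, parallelogram area = 131


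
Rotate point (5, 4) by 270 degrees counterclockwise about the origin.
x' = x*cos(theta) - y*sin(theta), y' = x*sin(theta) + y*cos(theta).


cos(270) = 0, sin(270) = -1
x' = 5*0 - 4*(-1) = 4
y' = 5*(-1) + 4*0 = -5

(4, -5)


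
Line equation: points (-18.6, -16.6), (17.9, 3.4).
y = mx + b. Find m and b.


m = (20.0)/(36.5) = 0.5479
b = y1 - m*x1 = -16.6 - (20.0*(-18.6))/(36.5) = -16.6 + 10.1918 = -6.4082

y = 0.5479x - 6.4082


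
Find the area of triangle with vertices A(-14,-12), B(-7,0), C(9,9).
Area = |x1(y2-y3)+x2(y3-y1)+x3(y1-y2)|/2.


-14*(0-9) = 126
-7*(9+ 12) = -147
9*(-12-0) = -108
sum = -129
Area = |-129|/2 = 64.5000

64.5000 sq units


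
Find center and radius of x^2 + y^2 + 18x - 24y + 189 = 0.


h = -D/2 = -18/2 = -9
k = -E/2 = 24/2 = 12
r^2 = h^2 + k^2 - F = 81 + 144 - 189 = 36
r = 6

Center (-9, 12), radius = 6


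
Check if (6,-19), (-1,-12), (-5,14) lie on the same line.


6*(-12-14) - 1*(14+ 19) - 5*(-19+ 12)
= -156 - 33 + 35 = -154

No, not collinear (determinant = -154)


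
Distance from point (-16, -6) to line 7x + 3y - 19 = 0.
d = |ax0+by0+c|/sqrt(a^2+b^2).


|7*(-16) + 3*(-6) - 19| = |-149| = 149
sqrt(49 + 9) = sqrt(58) = 7.6158
d = 149/sqrt(58) = 19.5647

19.5647


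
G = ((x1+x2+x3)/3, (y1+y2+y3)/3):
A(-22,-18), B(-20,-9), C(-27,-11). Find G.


Gx = (-22- 20- 27)/3 = -69/3 = -23.0000
Gy = (-18- 9- 11)/3 = -38/3 = -12.6667

G = (-23.0000, -12.6667)


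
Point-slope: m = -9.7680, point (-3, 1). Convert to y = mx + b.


y - 1 = -9.7680(x + 3)
y = -9.7680x + 1 + 9.7680*(-3)
y = -9.7680x - 28.3040

y = -9.7680x - 28.3040


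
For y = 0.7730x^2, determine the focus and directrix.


a = 0.7730
1/(4a) = 0.3234
Focus = (0, 0.3234)
Directrix: y = -0.3234

Focus = (0, 0.3234), Directrix: y = -0.3234


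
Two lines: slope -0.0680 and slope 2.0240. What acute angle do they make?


m1-m2 = -2.092
1+m1*m2 = 0.862368
tan(theta) = |-2.092/0.862368| = 2.425879
theta = arctan(|-2.092/0.862368|) = 67.5975 degrees (acute angle)

67.5975 degrees


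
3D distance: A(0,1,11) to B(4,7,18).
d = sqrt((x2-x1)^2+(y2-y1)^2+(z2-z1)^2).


dx=4, dy=6, dz=7
d = sqrt(16+36+49) = sqrt(101) = 10.0499

10.0499


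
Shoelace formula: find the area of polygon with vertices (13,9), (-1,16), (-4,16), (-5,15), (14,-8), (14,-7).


sum(xi*y_{i+1}) = 13*16 - 1*16 - 4*15 - 5*(-8) + 14*(-7) + 14*9 = 200
sum(yi*x_{i+1}) = 9*(-1) + 16*(-4) + 16*(-5) + 15*14 - 8*14 - 7*13 = -146
Area = |200 + 146|/2 = 346/2 = 173.0000

173.0000 sq units


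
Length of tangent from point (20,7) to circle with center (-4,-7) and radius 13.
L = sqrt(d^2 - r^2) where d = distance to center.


d = sqrt((20+ 4)^2 + (7+ 7)^2) = sqrt(576+196) = 27.7849
L = sqrt(772.0000 - 169) = sqrt(603.0000) = 24.5561

24.5561


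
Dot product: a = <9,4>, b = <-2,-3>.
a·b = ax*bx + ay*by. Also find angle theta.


a·b = 9*(-2) + 4*(-3) = -18 - 12 = -30
|a| = sqrt(81+16) = 9.8489
|b| = sqrt(4+9) = 3.6056
cos(theta) = -30/(sqrt(97)*sqrt(13)) = -30/sqrt(1261) = -0.844819
theta = arccos(-30/sqrt(1261)) = 147.6526 degrees

a·b = -30, theta = 147.6526 deg


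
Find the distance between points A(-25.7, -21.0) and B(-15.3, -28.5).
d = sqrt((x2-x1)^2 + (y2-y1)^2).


dx = -15.3 + 25.7 = 10.4
dy = -28.5 + 21.0 = -7.5
d = sqrt(108.16 + 56.25) = sqrt(164.41) = 12.8222

12.8222


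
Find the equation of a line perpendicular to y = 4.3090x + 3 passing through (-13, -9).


Perpendicular slope = -1/m1 = -1/4.3090 = -0.2321
b2 = y0 - m2*x0 = -9 - 13/4.3090 = -9 - 3.0169 = -12.0169

y = -0.2321x - 12.0169


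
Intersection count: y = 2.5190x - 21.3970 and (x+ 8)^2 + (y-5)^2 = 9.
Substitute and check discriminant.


Substitute y = 2.5190x - 21.3970: (x+ 8)^2 + (2.5190x- 21.3970-5)^2 = 9
Expand to Ax^2 + Bx + C = 0, where b-k = -26.397
A = 1+m^2 = 7.345361
B = 2(m(b-k) - h) = 2(2.5190*(-26.397) + 8) = -116.988086
C = h^2 + (b-k)^2 - r^2 = 64 + 696.801609 - 9 = 751.801609
disc = B^2-4AC = 13686.2123 - 22089.0169 = -8402.8046
disc < 0

0 intersection points


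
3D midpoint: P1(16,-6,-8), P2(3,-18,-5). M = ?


Mx = (16+3)/2 = 9.5000
My = (-6- 18)/2 = -12.0000
Mz = (-8- 5)/2 = -6.5000

M = (9.5000, -12.0000, -6.5000)


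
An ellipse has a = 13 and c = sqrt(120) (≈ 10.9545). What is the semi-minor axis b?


b^2 = 13^2 - (sqrt(120))^2 = 169 - 120 = 49
b = sqrt(49) = 7

b = 7


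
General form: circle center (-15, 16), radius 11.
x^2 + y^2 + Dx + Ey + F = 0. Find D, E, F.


(x+ 15)^2 + (y-16)^2 = 11^2
D = -2h = 30, E = -2k = -32
F = h^2+k^2-r^2 = 225+256-121 = 360

D = 30, E = -32, F = 360


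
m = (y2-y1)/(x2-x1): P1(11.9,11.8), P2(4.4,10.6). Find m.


dy = 10.6 - 11.8 = -1.2
dx = 4.4 - 11.9 = -7.5
m = -1.2/(-7.5) = 0.1600

m = 0.1600


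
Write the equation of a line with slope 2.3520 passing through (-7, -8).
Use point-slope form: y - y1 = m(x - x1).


y + 8 = 2.3520(x + 7)
y = 2.3520x - 8 - 2.3520*(-7)
y = 2.3520x + 8.4640

y = 2.3520x + 8.4640


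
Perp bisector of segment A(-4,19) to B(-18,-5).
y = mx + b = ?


Midpoint = (-11, 7)
Slope of AB = dy/dx = -24/(-14) = 1.7143
Perp slope = -dx/dy = -14/24 = -0.5833
b = My - (perp slope)*Mx = 7 + (-14*(-11))/(-24) = 7 - 6.4167 = 0.5833

y = -0.5833x + 0.5833


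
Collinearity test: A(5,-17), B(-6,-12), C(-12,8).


5*(-12-8) - 6*(8+ 17) - 12*(-17+ 12)
= -100 - 150 + 60 = -190

No, not collinear (determinant = -190)


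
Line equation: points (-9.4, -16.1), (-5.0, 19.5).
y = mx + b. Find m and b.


m = (35.6)/(4.4) = 8.0909
b = y1 - m*x1 = -16.1 - (35.6*(-9.4))/(4.4) = -16.1 + 76.0545 = 59.9545

y = 8.0909x + 59.9545


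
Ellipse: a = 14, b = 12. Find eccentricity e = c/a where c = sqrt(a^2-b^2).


c = sqrt(196-144) = sqrt(52) = 7.2111
e = c/a = sqrt(52)/14 = 0.5151

e = 0.5151


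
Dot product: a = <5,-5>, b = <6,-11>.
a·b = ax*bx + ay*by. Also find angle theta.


a·b = 5*6 - 5*(-11) = 30 + 55 = 85
|a| = sqrt(25+25) = 7.0711
|b| = sqrt(36+121) = 12.5300
cos(theta) = 85/(sqrt(50)*sqrt(157)) = 85/sqrt(7850) = 0.959366
theta = arccos(85/sqrt(7850)) = 16.3895 degrees

a·b = 85, theta = 16.3895 deg


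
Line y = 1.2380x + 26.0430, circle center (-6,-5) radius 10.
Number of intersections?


Substitute y = 1.2380x + 26.0430: (x+ 6)^2 + (1.2380x+26.0430+ 5)^2 = 100
Expand to Ax^2 + Bx + C = 0, where b-k = 31.043
A = 1+m^2 = 2.532644
B = 2(m(b-k) - h) = 2(1.2380*31.043 + 6) = 88.862468
C = h^2 + (b-k)^2 - r^2 = 36 + 963.667849 - 100 = 899.667849
disc = B^2-4AC = 7896.5382 - 9114.1535 = -1217.6153
disc < 0

0 intersection points


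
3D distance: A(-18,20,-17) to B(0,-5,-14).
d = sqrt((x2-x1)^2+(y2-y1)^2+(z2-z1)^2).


dx=18, dy=-25, dz=3
d = sqrt(324+625+9) = sqrt(958) = 30.9516

30.9516


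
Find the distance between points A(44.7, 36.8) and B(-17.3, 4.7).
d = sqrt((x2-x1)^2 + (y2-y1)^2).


dx = -17.3 - 44.7 = -62.0
dy = 4.7 - 36.8 = -32.1
d = sqrt(3844.0 + 1030.41) = sqrt(4874.41) = 69.8170

69.8170


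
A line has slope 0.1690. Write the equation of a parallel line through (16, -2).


Parallel lines have equal slopes.
m2 = 0.1690
b2 = -2 - 0.1690*16 = -4.7040

y = 0.1690x - 4.7040


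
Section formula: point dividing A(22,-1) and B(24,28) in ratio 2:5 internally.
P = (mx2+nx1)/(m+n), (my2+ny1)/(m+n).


Px = (2*24 + 5*22)/7 = 158/7 = 22.5714
Py = (2*28 + 5*(-1))/7 = 51/7 = 7.2857

P = (22.5714, 7.2857)


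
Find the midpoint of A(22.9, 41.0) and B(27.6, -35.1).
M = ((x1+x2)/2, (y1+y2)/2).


Mx = (22.9 + 27.6)/2 = 50.5/2 = 25.2500
My = (41.0 - 35.1)/2 = 5.9/2 = 2.9500

(25.2500, 2.9500)


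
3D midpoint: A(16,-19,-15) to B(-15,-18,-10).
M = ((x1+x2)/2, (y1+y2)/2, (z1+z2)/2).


Mx = (16- 15)/2 = 0.5000
My = (-19- 18)/2 = -18.5000
Mz = (-15- 10)/2 = -12.5000

M = (0.5000, -18.5000, -12.5000)


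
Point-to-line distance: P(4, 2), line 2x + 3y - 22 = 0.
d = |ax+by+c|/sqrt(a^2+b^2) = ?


|2*4 + 3*2 - 22| = |-8| = 8
sqrt(4 + 9) = sqrt(13) = 3.6056
d = 8/sqrt(13) = 2.2188

2.2188


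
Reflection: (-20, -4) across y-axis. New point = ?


Reflection rule for y-axis: (-x, y)
(-20, -4) -> (20, -4)

(20, -4)


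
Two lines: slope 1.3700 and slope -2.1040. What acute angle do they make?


m1-m2 = 3.474
1+m1*m2 = -1.88248
tan(theta) = |3.474/(-1.88248)| = 1.845438
theta = arctan(|3.474/(-1.88248)|) = 61.5478 degrees (acute angle)

61.5478 degrees


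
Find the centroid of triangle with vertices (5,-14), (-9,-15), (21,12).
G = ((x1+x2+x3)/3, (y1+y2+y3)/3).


Gx = (5- 9+21)/3 = 17/3 = 5.6667
Gy = (-14- 15+12)/3 = -17/3 = -5.6667

G = (5.6667, -5.6667)


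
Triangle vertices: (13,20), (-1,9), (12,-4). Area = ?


13*(9+ 4) = 169
-1*(-4-20) = 24
12*(20-9) = 132
sum = 325
Area = |325|/2 = 162.5000

162.5000 sq units


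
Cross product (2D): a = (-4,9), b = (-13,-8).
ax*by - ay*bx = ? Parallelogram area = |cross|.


cross = -4*(-8) - 9*(-13) = 32 + 117 = 149
Parallelogram area = |149| = 149

cross = 149, parallelogram area = 149


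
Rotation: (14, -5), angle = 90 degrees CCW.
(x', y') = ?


cos(90) = 0, sin(90) = 1
x' = 14*0 + 5*1 = 5
y' = 14*1 - 5*0 = 14

(5, 14)


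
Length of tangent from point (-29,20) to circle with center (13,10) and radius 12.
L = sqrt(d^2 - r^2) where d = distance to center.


d = sqrt((-29-13)^2 + (20-10)^2) = sqrt(1764+100) = 43.1741
L = sqrt(1864.0000 - 144) = sqrt(1720.0000) = 41.4729

41.4729


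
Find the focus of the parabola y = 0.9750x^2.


a = 0.9750
4a = 3.9000
focus = (0, 1/3.9000) = (0, 0.2564)

Focus = (0, 0.2564)


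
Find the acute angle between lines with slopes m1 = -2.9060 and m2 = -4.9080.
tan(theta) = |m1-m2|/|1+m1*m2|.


m1-m2 = 2.002
1+m1*m2 = 15.262648
tan(theta) = |2.002/15.262648| = 0.131170
theta = arctan(|2.002/15.262648|) = 7.4728 degrees (acute angle)

7.4728 degrees


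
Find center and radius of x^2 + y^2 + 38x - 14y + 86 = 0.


h = -D/2 = -38/2 = -19
k = -E/2 = 14/2 = 7
r^2 = h^2 + k^2 - F = 361 + 49 - 86 = 324
r = 18

Center (-19, 7), radius = 18


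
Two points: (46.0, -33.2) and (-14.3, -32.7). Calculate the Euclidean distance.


dx = -14.3 - 46.0 = -60.3
dy = -32.7 + 33.2 = 0.5
d = sqrt(3636.09 + 0.25) = sqrt(3636.34) = 60.3021

60.3021


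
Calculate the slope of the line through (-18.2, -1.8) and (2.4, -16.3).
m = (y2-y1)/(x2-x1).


dy = -16.3 + 1.8 = -14.5
dx = 2.4 + 18.2 = 20.6
m = -14.5/20.6 = -0.7039

m = -0.7039


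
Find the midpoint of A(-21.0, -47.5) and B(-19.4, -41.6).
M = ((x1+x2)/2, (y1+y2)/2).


Mx = (-21.0 - 19.4)/2 = -40.4/2 = -20.2000
My = (-47.5 - 41.6)/2 = -89.1/2 = -44.5500

(-20.2000, -44.5500)


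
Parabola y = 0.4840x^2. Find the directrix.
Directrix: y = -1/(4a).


a = 0.4840
1/(4a) = 0.5165
directrix: y = -0.5165 = -0.5165

y = -0.5165


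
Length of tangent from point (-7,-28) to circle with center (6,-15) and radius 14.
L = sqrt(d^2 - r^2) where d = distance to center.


d = sqrt((-7-6)^2 + (-28+ 15)^2) = sqrt(169+169) = 18.3848
L = sqrt(338.0000 - 196) = sqrt(142.0000) = 11.9164

11.9164


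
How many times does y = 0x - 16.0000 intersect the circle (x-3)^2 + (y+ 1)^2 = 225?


Substitute y = 0x - 16.0000: (x-3)^2 + (0x- 16.0000+ 1)^2 = 225
Expand to Ax^2 + Bx + C = 0, where b-k = -15
A = 1+m^2 = 1
B = 2(m(b-k) - h) = 2(0*(-15) - 3) = -6
C = h^2 + (b-k)^2 - r^2 = 9 + 225 - 225 = 9
disc = B^2-4AC = 36.0000 - 36.0000 = 0
disc = 0

1 intersection point (tangent)


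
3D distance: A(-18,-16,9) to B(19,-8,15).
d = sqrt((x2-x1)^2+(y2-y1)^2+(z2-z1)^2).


dx=37, dy=8, dz=6
d = sqrt(1369+64+36) = sqrt(1469) = 38.3275

38.3275


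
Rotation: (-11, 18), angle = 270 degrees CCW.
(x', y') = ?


cos(270) = 0, sin(270) = -1
x' = -11*0 - 18*(-1) = 18
y' = -11*(-1) + 18*0 = 11

(18, 11)


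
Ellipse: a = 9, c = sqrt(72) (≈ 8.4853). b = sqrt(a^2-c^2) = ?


b^2 = 9^2 - (sqrt(72))^2 = 81 - 72 = 9
b = sqrt(9) = 3

b = 3


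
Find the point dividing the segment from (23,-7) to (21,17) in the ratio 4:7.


Px = (4*21 + 7*23)/11 = 245/11 = 22.2727
Py = (4*17 + 7*(-7))/11 = 19/11 = 1.7273

P = (22.2727, 1.7273)


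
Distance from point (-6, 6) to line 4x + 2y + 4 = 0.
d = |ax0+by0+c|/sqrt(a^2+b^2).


|4*(-6) + 2*6 + 4| = |-8| = 8
sqrt(16 + 4) = sqrt(20) = 4.4721
d = 8/sqrt(20) = 1.7889

1.7889


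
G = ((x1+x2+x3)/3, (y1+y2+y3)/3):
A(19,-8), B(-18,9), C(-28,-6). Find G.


Gx = (19- 18- 28)/3 = -27/3 = -9.0000
Gy = (-8+9- 6)/3 = -5/3 = -1.6667

G = (-9.0000, -1.6667)


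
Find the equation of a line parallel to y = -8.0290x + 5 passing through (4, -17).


Parallel lines have equal slopes.
m2 = -8.0290
b2 = -17 + 8.0290*4 = 15.1160

y = -8.0290x + 15.1160


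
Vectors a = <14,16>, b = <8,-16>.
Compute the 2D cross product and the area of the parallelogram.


cross = 14*(-16) - 16*8 = -224 - 128 = -352
Parallelogram area = |-352| = 352

cross = -352, parallelogram area = 352


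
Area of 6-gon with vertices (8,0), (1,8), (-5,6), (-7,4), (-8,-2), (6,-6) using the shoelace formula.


sum(xi*y_{i+1}) = 8*8 + 1*6 - 5*4 - 7*(-2) - 8*(-6) + 6*0 = 112
sum(yi*x_{i+1}) = 0*1 + 8*(-5) + 6*(-7) + 4*(-8) - 2*6 - 6*8 = -174
Area = |112 + 174|/2 = 286/2 = 143.0000

143.0000 sq units


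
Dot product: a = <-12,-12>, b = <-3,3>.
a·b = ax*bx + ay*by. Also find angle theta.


a·b = -12*(-3) - 12*3 = 36 - 36 = 0
|a| = sqrt(144+144) = 16.9706
|b| = sqrt(9+9) = 4.2426
cos(theta) = 0/(sqrt(288)*sqrt(18)) = 0/sqrt(5184) = 0
theta = arccos(0/sqrt(5184)) = 90.0000 degrees

a·b = 0, theta = 90.0000 deg


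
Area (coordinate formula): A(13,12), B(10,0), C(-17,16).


13*(0-16) = -208
10*(16-12) = 40
-17*(12-0) = -204
sum = -372
Area = |-372|/2 = 186.0000

186.0000 sq units


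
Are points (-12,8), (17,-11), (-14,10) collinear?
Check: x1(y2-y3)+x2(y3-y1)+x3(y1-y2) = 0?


-12*(-11-10) + 17*(10-8) - 14*(8+ 11)
= 252 + 34 - 266 = 20

No, not collinear (determinant = 20)


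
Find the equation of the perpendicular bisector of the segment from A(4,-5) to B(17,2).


Midpoint = (10.5, -1.5)
Slope of AB = dy/dx = 7/13 = 0.5385
Perp slope = -dx/dy = -13/7 = -1.8571
b = My - (perp slope)*Mx = -1.5 + (13*10.5)/7 = -1.5 + 19.5000 = 18.0000

y = -1.8571x + 18.0000


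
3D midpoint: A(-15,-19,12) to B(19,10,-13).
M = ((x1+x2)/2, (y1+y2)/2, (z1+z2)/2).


Mx = (-15+19)/2 = 2.0000
My = (-19+10)/2 = -4.5000
Mz = (12- 13)/2 = -0.5000

M = (2.0000, -4.5000, -0.5000)


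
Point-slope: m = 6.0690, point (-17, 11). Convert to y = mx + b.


y - 11 = 6.0690(x + 17)
y = 6.0690x + 11 - 6.0690*(-17)
y = 6.0690x + 114.1730

y = 6.0690x + 114.1730


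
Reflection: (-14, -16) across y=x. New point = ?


Reflection rule for y=x: (y, x)
(-14, -16) -> (-16, -14)

(-16, -14)


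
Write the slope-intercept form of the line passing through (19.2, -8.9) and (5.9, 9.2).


m = (18.1)/(-13.3) = -1.3609
b = y1 - m*x1 = -8.9 - (18.1*19.2)/(-13.3) = -8.9 + 26.1293 = 17.2293

y = -1.3609x + 17.2293


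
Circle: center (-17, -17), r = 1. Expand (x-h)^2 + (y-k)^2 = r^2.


(x+ 17)^2 + (y+ 17)^2 = 1^2
D = -2h = 34, E = -2k = 34
F = h^2+k^2-r^2 = 289+289-1 = 577

x^2 + y^2 + 34x + 34y + 577 = 0


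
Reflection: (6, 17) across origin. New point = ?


Reflection rule for origin: (-x, -y)
(6, 17) -> (-6, -17)

(-6, -17)


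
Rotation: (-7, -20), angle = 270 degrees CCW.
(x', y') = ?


cos(270) = 0, sin(270) = -1
x' = -7*0 + 20*(-1) = -20
y' = -7*(-1) - 20*0 = 7

(-20, 7)


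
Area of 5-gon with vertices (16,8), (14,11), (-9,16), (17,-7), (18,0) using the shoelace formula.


sum(xi*y_{i+1}) = 16*11 + 14*16 - 9*(-7) + 17*0 + 18*8 = 607
sum(yi*x_{i+1}) = 8*14 + 11*(-9) + 16*17 - 7*18 + 0*16 = 159
Area = |607 - 159|/2 = 448/2 = 224.0000

224.0000 sq units


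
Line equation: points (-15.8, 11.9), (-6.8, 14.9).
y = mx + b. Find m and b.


m = (3.0)/(9.0) = 0.3333
b = y1 - m*x1 = 11.9 - (3.0*(-15.8))/(9.0) = 11.9 + 5.2667 = 17.1667

y = 0.3333x + 17.1667


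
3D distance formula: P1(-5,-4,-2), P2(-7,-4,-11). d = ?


dx=-2, dy=0, dz=-9
d = sqrt(4+0+81) = sqrt(85) = 9.2195

9.2195


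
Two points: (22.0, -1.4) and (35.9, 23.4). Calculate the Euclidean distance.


dx = 35.9 - 22.0 = 13.9
dy = 23.4 + 1.4 = 24.8
d = sqrt(193.21 + 615.04) = sqrt(808.25) = 28.4297

28.4297


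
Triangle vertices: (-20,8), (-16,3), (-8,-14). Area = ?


-20*(3+ 14) = -340
-16*(-14-8) = 352
-8*(8-3) = -40
sum = -28
Area = |-28|/2 = 14.0000

14.0000 sq units


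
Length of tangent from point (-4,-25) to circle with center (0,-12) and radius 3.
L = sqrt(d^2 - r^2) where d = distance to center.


d = sqrt((-4-0)^2 + (-25+ 12)^2) = sqrt(16+169) = 13.6015
L = sqrt(185.0000 - 9) = sqrt(176.0000) = 13.2665

13.2665


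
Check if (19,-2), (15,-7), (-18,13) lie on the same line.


19*(-7-13) + 15*(13+ 2) - 18*(-2+ 7)
= -380 + 225 - 90 = -245

No, not collinear (determinant = -245)


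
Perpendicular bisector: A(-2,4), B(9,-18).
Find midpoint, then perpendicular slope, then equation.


Midpoint = (3.5, -7)
Slope of AB = dy/dx = -22/11 = -2.0000
Perp slope = -dx/dy = 11/22 = 0.5000
b = My - (perp slope)*Mx = -7 + (11*3.5)/(-22) = -7 - 1.7500 = -8.7500

y = 0.5000x - 8.7500


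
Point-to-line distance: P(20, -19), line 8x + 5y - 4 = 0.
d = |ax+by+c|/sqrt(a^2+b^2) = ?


|8*20 + 5*(-19) - 4| = |61| = 61
sqrt(64 + 25) = sqrt(89) = 9.4340
d = 61/sqrt(89) = 6.4660

6.4660


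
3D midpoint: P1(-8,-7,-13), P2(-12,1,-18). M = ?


Mx = (-8- 12)/2 = -10.0000
My = (-7+1)/2 = -3.0000
Mz = (-13- 18)/2 = -15.5000

M = (-10.0000, -3.0000, -15.5000)


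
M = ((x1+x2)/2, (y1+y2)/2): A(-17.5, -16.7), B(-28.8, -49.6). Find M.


Mx = (-17.5 - 28.8)/2 = -46.3/2 = -23.1500
My = (-16.7 - 49.6)/2 = -66.3/2 = -33.1500

(-23.1500, -33.1500)


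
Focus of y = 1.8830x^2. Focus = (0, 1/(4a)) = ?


a = 1.8830
4a = 7.5320
focus = (0, 1/7.5320) = (0, 0.1328)

Focus = (0, 0.1328)


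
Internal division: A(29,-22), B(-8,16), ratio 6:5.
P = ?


Px = (6*(-8) + 5*29)/11 = 97/11 = 8.8182
Py = (6*16 + 5*(-22))/11 = -14/11 = -1.2727

P = (8.8182, -1.2727)


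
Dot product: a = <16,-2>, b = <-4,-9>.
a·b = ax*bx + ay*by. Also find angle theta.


a·b = 16*(-4) - 2*(-9) = -64 + 18 = -46
|a| = sqrt(256+4) = 16.1245
|b| = sqrt(16+81) = 9.8489
cos(theta) = -46/(sqrt(260)*sqrt(97)) = -46/sqrt(25220) = -0.289658
theta = arccos(-46/sqrt(25220)) = 106.8375 degrees

a·b = -46, theta = 106.8375 deg


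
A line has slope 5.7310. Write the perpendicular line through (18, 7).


Perpendicular slope = -1/m1 = -1/5.7310 = -0.1745
b2 = y0 - m2*x0 = 7 + 18/5.7310 = 7 + 3.1408 = 10.1408

y = -0.1745x + 10.1408


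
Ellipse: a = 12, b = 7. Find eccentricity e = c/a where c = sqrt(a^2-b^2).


c = sqrt(144-49) = sqrt(95) = 9.7468
e = c/a = sqrt(95)/12 = 0.8122

e = 0.8122


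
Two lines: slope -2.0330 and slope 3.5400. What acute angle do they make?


m1-m2 = -5.573
1+m1*m2 = -6.19682
tan(theta) = |-5.573/(-6.19682)| = 0.899332
theta = arctan(|-5.573/(-6.19682)|) = 41.9661 degrees (acute angle)

41.9661 degrees


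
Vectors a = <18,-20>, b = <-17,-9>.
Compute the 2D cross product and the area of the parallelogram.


cross = 18*(-9) + 20*(-17) = -162 - 340 = -502
Parallelogram area = |-502| = 502

cross = -502, parallelogram area = 502


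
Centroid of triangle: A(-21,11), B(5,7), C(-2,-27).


Gx = (-21+5- 2)/3 = -18/3 = -6.0000
Gy = (11+7- 27)/3 = -9/3 = -3.0000

G = (-6.0000, -3.0000)


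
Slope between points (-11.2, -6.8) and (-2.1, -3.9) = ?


dy = -3.9 + 6.8 = 2.9
dx = -2.1 + 11.2 = 9.1
m = 2.9/9.1 = 0.3187

m = 0.3187


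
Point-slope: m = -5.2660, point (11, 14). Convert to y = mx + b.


y - 14 = -5.2660(x - 11)
y = -5.2660x + 14 + 5.2660*11
y = -5.2660x + 71.9260

y = -5.2660x + 71.9260


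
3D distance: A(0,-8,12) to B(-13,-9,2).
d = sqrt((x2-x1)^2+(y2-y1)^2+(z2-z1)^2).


dx=-13, dy=-1, dz=-10
d = sqrt(169+1+100) = sqrt(270) = 16.4317

16.4317


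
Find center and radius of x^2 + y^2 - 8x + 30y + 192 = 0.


h = -D/2 = 8/2 = 4
k = -E/2 = -30/2 = -15
r^2 = h^2 + k^2 - F = 16 + 225 - 192 = 49
r = 7

Center (4, -15), radius = 7


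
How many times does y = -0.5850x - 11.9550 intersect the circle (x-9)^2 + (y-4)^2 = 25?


Substitute y = -0.5850x - 11.9550: (x-9)^2 + (-0.5850x- 11.9550-4)^2 = 25
Expand to Ax^2 + Bx + C = 0, where b-k = -15.955
A = 1+m^2 = 1.342225
B = 2(m(b-k) - h) = 2(-0.5850*(-15.955) - 9) = 0.66735
C = h^2 + (b-k)^2 - r^2 = 81 + 254.562025 - 25 = 310.562025
disc = B^2-4AC = 0.4454 - 1667.3765 = -1666.9311
disc < 0

0 intersection points


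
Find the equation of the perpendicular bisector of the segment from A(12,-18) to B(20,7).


Midpoint = (16, -5.5)
Slope of AB = dy/dx = 25/8 = 3.1250
Perp slope = -dx/dy = -8/25 = -0.3200
b = My - (perp slope)*Mx = -5.5 + (8*16)/25 = -5.5 + 5.1200 = -0.3800

y = -0.3200x - 0.3800


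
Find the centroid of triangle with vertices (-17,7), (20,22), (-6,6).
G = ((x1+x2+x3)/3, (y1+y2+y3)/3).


Gx = (-17+20- 6)/3 = -3/3 = -1.0000
Gy = (7+22+6)/3 = 35/3 = 11.6667

G = (-1.0000, 11.6667)


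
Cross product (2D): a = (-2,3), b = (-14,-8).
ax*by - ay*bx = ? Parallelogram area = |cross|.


cross = -2*(-8) - 3*(-14) = 16 + 42 = 58
Parallelogram area = |58| = 58

cross = 58, parallelogram area = 58


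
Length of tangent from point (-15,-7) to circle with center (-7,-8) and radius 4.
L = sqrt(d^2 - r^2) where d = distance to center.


d = sqrt((-15+ 7)^2 + (-7+ 8)^2) = sqrt(64+1) = 8.0623
L = sqrt(65.0000 - 16) = sqrt(49.0000) = 7.0000

7.0000


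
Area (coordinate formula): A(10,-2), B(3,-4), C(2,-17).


10*(-4+ 17) = 130
3*(-17+ 2) = -45
2*(-2+ 4) = 4
sum = 89
Area = |89|/2 = 44.5000

44.5000 sq units


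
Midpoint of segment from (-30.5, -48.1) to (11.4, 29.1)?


Mx = (-30.5 + 11.4)/2 = -19.1/2 = -9.5500
My = (-48.1 + 29.1)/2 = -19.0/2 = -9.5000

(-9.5500, -9.5000)


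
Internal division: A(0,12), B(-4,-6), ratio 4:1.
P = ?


Px = (4*(-4) + 1*0)/5 = -16/5 = -3.2000
Py = (4*(-6) + 1*12)/5 = -12/5 = -2.4000

P = (-3.2000, -2.4000)


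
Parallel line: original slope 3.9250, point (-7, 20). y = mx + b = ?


Parallel lines have equal slopes.
m2 = 3.9250
b2 = 20 - 3.9250*(-7) = 47.4750

y = 3.9250x + 47.4750


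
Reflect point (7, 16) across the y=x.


Reflection rule for y=x: (y, x)
(7, 16) -> (16, 7)

(16, 7)


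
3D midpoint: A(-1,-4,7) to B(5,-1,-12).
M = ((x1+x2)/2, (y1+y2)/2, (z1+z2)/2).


Mx = (-1+5)/2 = 2.0000
My = (-4- 1)/2 = -2.5000
Mz = (7- 12)/2 = -2.5000

M = (2.0000, -2.5000, -2.5000)


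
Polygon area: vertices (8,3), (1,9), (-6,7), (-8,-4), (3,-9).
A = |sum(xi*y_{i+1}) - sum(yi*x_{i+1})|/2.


sum(xi*y_{i+1}) = 8*9 + 1*7 - 6*(-4) - 8*(-9) + 3*3 = 184
sum(yi*x_{i+1}) = 3*1 + 9*(-6) + 7*(-8) - 4*3 - 9*8 = -191
Area = |184 + 191|/2 = 375/2 = 187.5000

187.5000 sq units


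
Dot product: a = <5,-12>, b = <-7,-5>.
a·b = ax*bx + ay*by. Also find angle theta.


a·b = 5*(-7) - 12*(-5) = -35 + 60 = 25
|a| = sqrt(25+144) = 13.0000
|b| = sqrt(49+25) = 8.6023
cos(theta) = 25/(sqrt(169)*sqrt(74)) = 25/sqrt(12506) = 0.223553
theta = arccos(25/sqrt(12506)) = 77.0822 degrees

a·b = 25, theta = 77.0822 deg


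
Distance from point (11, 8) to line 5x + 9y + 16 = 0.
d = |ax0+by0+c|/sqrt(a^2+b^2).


|5*11 + 9*8 + 16| = |143| = 143
sqrt(25 + 81) = sqrt(106) = 10.2956
d = 143/sqrt(106) = 13.8894

13.8894


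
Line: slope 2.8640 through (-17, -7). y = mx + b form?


y + 7 = 2.8640(x + 17)
y = 2.8640x - 7 - 2.8640*(-17)
y = 2.8640x + 41.6880

y = 2.8640x + 41.6880


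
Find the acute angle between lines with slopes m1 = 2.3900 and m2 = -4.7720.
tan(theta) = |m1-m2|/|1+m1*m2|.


m1-m2 = 7.162
1+m1*m2 = -10.40508
tan(theta) = |7.162/(-10.40508)| = 0.688318
theta = arctan(|7.162/(-10.40508)|) = 34.5403 degrees (acute angle)

34.5403 degrees


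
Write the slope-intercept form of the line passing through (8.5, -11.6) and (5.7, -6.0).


m = (5.6)/(-2.8) = -2.0000
b = y1 - m*x1 = -11.6 - (5.6*8.5)/(-2.8) = -11.6 + 17.0000 = 5.4000

y = -2.0000x + 5.4000


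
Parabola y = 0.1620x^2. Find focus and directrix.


a = 0.1620
1/(4a) = 1.5432
Focus = (0, 1.5432)
Directrix: y = -1.5432

Focus = (0, 1.5432), Directrix: y = -1.5432


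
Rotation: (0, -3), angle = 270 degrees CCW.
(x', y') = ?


cos(270) = 0, sin(270) = -1
x' = 0*0 + 3*(-1) = -3
y' = 0*(-1) - 3*0 = 0

(-3, 0)


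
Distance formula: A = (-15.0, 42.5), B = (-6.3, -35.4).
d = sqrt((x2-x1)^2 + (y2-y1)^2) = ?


dx = -6.3 + 15.0 = 8.7
dy = -35.4 - 42.5 = -77.9
d = sqrt(75.69 + 6068.41) = sqrt(6144.1) = 78.3843

78.3843


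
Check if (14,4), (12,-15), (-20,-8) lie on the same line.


14*(-15+ 8) + 12*(-8-4) - 20*(4+ 15)
= -98 - 144 - 380 = -622

No, not collinear (determinant = -622)


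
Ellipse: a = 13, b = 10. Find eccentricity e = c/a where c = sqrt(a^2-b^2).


c = sqrt(169-100) = sqrt(69) = 8.3066
e = c/a = sqrt(69)/13 = 0.6390

e = 0.6390


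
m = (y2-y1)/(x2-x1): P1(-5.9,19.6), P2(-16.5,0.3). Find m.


dy = 0.3 - 19.6 = -19.3
dx = -16.5 + 5.9 = -10.6
m = -19.3/(-10.6) = 1.8208

m = 1.8208


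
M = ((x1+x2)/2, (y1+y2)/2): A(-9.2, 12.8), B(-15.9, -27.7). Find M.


Mx = (-9.2 - 15.9)/2 = -25.1/2 = -12.5500
My = (12.8 - 27.7)/2 = -14.9/2 = -7.4500

(-12.5500, -7.4500)


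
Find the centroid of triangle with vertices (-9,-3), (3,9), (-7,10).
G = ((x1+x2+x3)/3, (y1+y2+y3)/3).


Gx = (-9+3- 7)/3 = -13/3 = -4.3333
Gy = (-3+9+10)/3 = 16/3 = 5.3333

G = (-4.3333, 5.3333)


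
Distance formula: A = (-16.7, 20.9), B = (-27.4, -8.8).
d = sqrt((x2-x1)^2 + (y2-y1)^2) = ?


dx = -27.4 + 16.7 = -10.7
dy = -8.8 - 20.9 = -29.7
d = sqrt(114.49 + 882.09) = sqrt(996.58) = 31.5687

31.5687


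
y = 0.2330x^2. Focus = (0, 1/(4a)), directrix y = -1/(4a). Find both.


a = 0.2330
1/(4a) = 1.0730
Focus = (0, 1.0730)
Directrix: y = -1.0730

Focus = (0, 1.0730), Directrix: y = -1.0730


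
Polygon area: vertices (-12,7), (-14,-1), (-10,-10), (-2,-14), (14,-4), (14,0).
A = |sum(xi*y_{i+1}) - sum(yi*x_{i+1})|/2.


sum(xi*y_{i+1}) = -12*(-1) - 14*(-10) - 10*(-14) - 2*(-4) + 14*0 + 14*7 = 398
sum(yi*x_{i+1}) = 7*(-14) - 1*(-10) - 10*(-2) - 14*14 - 4*14 + 0*(-12) = -320
Area = |398 + 320|/2 = 718/2 = 359.0000

359.0000 sq units


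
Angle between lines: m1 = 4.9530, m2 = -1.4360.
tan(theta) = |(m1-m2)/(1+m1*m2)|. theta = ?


m1-m2 = 6.389
1+m1*m2 = -6.112508
tan(theta) = |6.389/(-6.112508)| = 1.045234
theta = arctan(|6.389/(-6.112508)|) = 46.2670 degrees (acute angle)

46.2670 degrees


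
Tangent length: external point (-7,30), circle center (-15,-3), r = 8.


d = sqrt((-7+ 15)^2 + (30+ 3)^2) = sqrt(64+1089) = 33.9559
L = sqrt(1153.0000 - 64) = sqrt(1089.0000) = 33.0000

33.0000


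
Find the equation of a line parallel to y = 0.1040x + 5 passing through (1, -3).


Parallel lines have equal slopes.
m2 = 0.1040
b2 = -3 - 0.1040*1 = -3.1040

y = 0.1040x - 3.1040


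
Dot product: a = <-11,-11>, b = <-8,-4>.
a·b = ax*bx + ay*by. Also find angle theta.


a·b = -11*(-8) - 11*(-4) = 88 + 44 = 132
|a| = sqrt(121+121) = 15.5563
|b| = sqrt(64+16) = 8.9443
cos(theta) = 132/(sqrt(242)*sqrt(80)) = 132/sqrt(19360) = 0.948683
theta = arccos(132/sqrt(19360)) = 18.4349 degrees

a·b = 132, theta = 18.4349 deg
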